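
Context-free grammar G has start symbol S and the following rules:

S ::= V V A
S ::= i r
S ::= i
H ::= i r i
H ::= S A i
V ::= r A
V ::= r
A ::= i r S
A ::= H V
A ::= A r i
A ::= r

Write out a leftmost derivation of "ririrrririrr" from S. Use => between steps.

S => VVA   [S ::= V V A]
VVA => rAVA   [V ::= r A]
rAVA => rHVVA   [A ::= H V]
rHVVA => ririVVA   [H ::= i r i]
ririVVA => ririrAVA   [V ::= r A]
ririrAVA => ririrrVA   [A ::= r]
ririrrVA => ririrrrAA   [V ::= r A]
ririrrrAA => ririrrrirSA   [A ::= i r S]
ririrrrirSA => ririrrririrA   [S ::= i r]
ririrrririrA => ririrrririrr   [A ::= r]

S => VVA => rAVA => rHVVA => ririVVA => ririrAVA => ririrrVA => ririrrrAA => ririrrrirSA => ririrrririrA => ririrrririrr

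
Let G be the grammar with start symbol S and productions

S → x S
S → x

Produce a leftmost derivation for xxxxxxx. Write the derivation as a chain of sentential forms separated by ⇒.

S ⇒ xS ⇒ xxS ⇒ xxxS ⇒ xxxxS ⇒ xxxxxS ⇒ xxxxxxS ⇒ xxxxxxx

S ⇒ xS   [S → x S]
xS ⇒ xxS   [S → x S]
xxS ⇒ xxxS   [S → x S]
xxxS ⇒ xxxxS   [S → x S]
xxxxS ⇒ xxxxxS   [S → x S]
xxxxxS ⇒ xxxxxxS   [S → x S]
xxxxxxS ⇒ xxxxxxx   [S → x]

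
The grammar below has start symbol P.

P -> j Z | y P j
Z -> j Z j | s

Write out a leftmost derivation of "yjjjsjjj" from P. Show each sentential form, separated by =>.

P => yPj => yjZj => yjjZjj => yjjjZjjj => yjjjsjjj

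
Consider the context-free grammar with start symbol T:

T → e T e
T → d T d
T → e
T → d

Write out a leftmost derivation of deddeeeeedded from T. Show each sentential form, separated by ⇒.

T ⇒ dTd ⇒ deTed ⇒ dedTded ⇒ deddTdded ⇒ deddeTedded ⇒ deddeeTeedded ⇒ deddeeeeedded

T ⇒ dTd   [T → d T d]
dTd ⇒ deTed   [T → e T e]
deTed ⇒ dedTded   [T → d T d]
dedTded ⇒ deddTdded   [T → d T d]
deddTdded ⇒ deddeTedded   [T → e T e]
deddeTedded ⇒ deddeeTeedded   [T → e T e]
deddeeTeedded ⇒ deddeeeeedded   [T → e]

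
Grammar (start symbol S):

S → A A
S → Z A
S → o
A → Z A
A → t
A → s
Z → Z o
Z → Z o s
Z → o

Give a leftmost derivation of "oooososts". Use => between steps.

S => AA   [S → A A]
AA => ZAA   [A → Z A]
ZAA => ZosAA   [Z → Z o s]
ZosAA => ZososAA   [Z → Z o s]
ZososAA => ZoososAA   [Z → Z o]
ZoososAA => ZooososAA   [Z → Z o]
ZooososAA => oooososAA   [Z → o]
oooososAA => oooosostA   [A → t]
oooosostA => oooososts   [A → s]

S => AA => ZAA => ZosAA => ZososAA => ZoososAA => ZooososAA => oooososAA => oooosostA => oooososts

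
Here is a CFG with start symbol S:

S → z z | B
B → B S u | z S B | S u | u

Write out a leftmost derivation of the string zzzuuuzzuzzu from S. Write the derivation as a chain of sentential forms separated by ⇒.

S ⇒ B ⇒ BSu ⇒ BSuSu ⇒ SuSuSu ⇒ BuSuSu ⇒ zSBuSuSu ⇒ zBBuSuSu ⇒ zSuBuSuSu ⇒ zzzuBuSuSu ⇒ zzzuuuSuSu ⇒ zzzuuuzzuSu ⇒ zzzuuuzzuzzu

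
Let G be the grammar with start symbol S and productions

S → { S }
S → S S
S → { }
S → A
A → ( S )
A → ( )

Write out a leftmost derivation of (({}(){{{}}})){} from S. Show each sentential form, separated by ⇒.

S⇒SS⇒AS⇒(S)S⇒(A)S⇒((S))S⇒((SS))S⇒((SSS))S⇒(({}SS))S⇒(({}AS))S⇒(({}()S))S⇒(({}(){S}))S⇒(({}(){{S}}))S⇒(({}(){{{}}}))S⇒(({}(){{{}}})){}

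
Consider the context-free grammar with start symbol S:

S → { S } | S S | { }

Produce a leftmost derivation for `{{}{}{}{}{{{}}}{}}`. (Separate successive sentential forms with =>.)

S => {S}   [S → { S }]
{S} => {SS}   [S → S S]
{SS} => {SSS}   [S → S S]
{SSS} => {SSSS}   [S → S S]
{SSSS} => {{}SSS}   [S → { }]
{{}SSS} => {{}{}SS}   [S → { }]
{{}{}SS} => {{}{}SSS}   [S → S S]
{{}{}SSS} => {{}{}SSSS}   [S → S S]
{{}{}SSSS} => {{}{}{}SSS}   [S → { }]
{{}{}{}SSS} => {{}{}{}{}SS}   [S → { }]
{{}{}{}{}SS} => {{}{}{}{}{S}S}   [S → { S }]
{{}{}{}{}{S}S} => {{}{}{}{}{{S}}S}   [S → { S }]
{{}{}{}{}{{S}}S} => {{}{}{}{}{{{}}}S}   [S → { }]
{{}{}{}{}{{{}}}S} => {{}{}{}{}{{{}}}{}}   [S → { }]

S => {S} => {SS} => {SSS} => {SSSS} => {{}SSS} => {{}{}SS} => {{}{}SSS} => {{}{}SSSS} => {{}{}{}SSS} => {{}{}{}{}SS} => {{}{}{}{}{S}S} => {{}{}{}{}{{S}}S} => {{}{}{}{}{{{}}}S} => {{}{}{}{}{{{}}}{}}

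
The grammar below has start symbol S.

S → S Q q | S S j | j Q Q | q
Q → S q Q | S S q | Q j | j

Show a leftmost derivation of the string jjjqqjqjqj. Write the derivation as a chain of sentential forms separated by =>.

S => SSj   [S → S S j]
SSj => SSjSj   [S → S S j]
SSjSj => jQQSjSj   [S → j Q Q]
jQQSjSj => jQjQSjSj   [Q → Q j]
jQjQSjSj => jjjQSjSj   [Q → j]
jjjQSjSj => jjjSqQSjSj   [Q → S q Q]
jjjSqQSjSj => jjjqqQSjSj   [S → q]
jjjqqQSjSj => jjjqqjSjSj   [Q → j]
jjjqqjSjSj => jjjqqjqjSj   [S → q]
jjjqqjqjSj => jjjqqjqjqj   [S → q]

S=>SSj=>SSjSj=>jQQSjSj=>jQjQSjSj=>jjjQSjSj=>jjjSqQSjSj=>jjjqqQSjSj=>jjjqqjSjSj=>jjjqqjqjSj=>jjjqqjqjqj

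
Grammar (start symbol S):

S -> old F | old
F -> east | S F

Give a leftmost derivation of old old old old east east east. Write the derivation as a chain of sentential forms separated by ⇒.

S ⇒ old F ⇒ old S F ⇒ old old F F ⇒ old old S F F ⇒ old old old F F F ⇒ old old old S F F F ⇒ old old old old F F F ⇒ old old old old east F F ⇒ old old old old east east F ⇒ old old old old east east east

S ⇒ old F   [S -> old F]
old F ⇒ old S F   [F -> S F]
old S F ⇒ old old F F   [S -> old F]
old old F F ⇒ old old S F F   [F -> S F]
old old S F F ⇒ old old old F F F   [S -> old F]
old old old F F F ⇒ old old old S F F F   [F -> S F]
old old old S F F F ⇒ old old old old F F F   [S -> old]
old old old old F F F ⇒ old old old old east F F   [F -> east]
old old old old east F F ⇒ old old old old east east F   [F -> east]
old old old old east east F ⇒ old old old old east east east   [F -> east]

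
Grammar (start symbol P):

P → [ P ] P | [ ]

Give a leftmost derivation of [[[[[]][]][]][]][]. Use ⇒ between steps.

P ⇒ [P]P ⇒ [[P]P]P ⇒ [[[P]P]P]P ⇒ [[[[P]P]P]P]P ⇒ [[[[[]]P]P]P]P ⇒ [[[[[]][]]P]P]P ⇒ [[[[[]][]][]]P]P ⇒ [[[[[]][]][]][]]P ⇒ [[[[[]][]][]][]][]

P ⇒ [P]P   [P → [ P ] P]
[P]P ⇒ [[P]P]P   [P → [ P ] P]
[[P]P]P ⇒ [[[P]P]P]P   [P → [ P ] P]
[[[P]P]P]P ⇒ [[[[P]P]P]P]P   [P → [ P ] P]
[[[[P]P]P]P]P ⇒ [[[[[]]P]P]P]P   [P → [ ]]
[[[[[]]P]P]P]P ⇒ [[[[[]][]]P]P]P   [P → [ ]]
[[[[[]][]]P]P]P ⇒ [[[[[]][]][]]P]P   [P → [ ]]
[[[[[]][]][]]P]P ⇒ [[[[[]][]][]][]]P   [P → [ ]]
[[[[[]][]][]][]]P ⇒ [[[[[]][]][]][]][]   [P → [ ]]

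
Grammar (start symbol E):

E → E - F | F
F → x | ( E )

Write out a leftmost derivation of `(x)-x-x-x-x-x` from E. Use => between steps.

E => E-F => E-F-F => E-F-F-F => E-F-F-F-F => E-F-F-F-F-F => F-F-F-F-F-F => (E)-F-F-F-F-F => (F)-F-F-F-F-F => (x)-F-F-F-F-F => (x)-x-F-F-F-F => (x)-x-x-F-F-F => (x)-x-x-x-F-F => (x)-x-x-x-x-F => (x)-x-x-x-x-x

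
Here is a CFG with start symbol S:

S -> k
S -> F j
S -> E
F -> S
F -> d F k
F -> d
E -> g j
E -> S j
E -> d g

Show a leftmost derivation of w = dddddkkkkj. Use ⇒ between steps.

S ⇒ Fj   [S -> F j]
Fj ⇒ dFkj   [F -> d F k]
dFkj ⇒ ddFkkj   [F -> d F k]
ddFkkj ⇒ dddFkkkj   [F -> d F k]
dddFkkkj ⇒ ddddFkkkkj   [F -> d F k]
ddddFkkkkj ⇒ dddddkkkkj   [F -> d]

S⇒Fj⇒dFkj⇒ddFkkj⇒dddFkkkj⇒ddddFkkkkj⇒dddddkkkkj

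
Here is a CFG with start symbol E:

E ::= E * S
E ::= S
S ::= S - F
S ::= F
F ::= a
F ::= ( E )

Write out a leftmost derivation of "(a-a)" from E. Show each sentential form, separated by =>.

E=>S=>F=>(E)=>(S)=>(S-F)=>(F-F)=>(a-F)=>(a-a)

E => S   [E ::= S]
S => F   [S ::= F]
F => (E)   [F ::= ( E )]
(E) => (S)   [E ::= S]
(S) => (S-F)   [S ::= S - F]
(S-F) => (F-F)   [S ::= F]
(F-F) => (a-F)   [F ::= a]
(a-F) => (a-a)   [F ::= a]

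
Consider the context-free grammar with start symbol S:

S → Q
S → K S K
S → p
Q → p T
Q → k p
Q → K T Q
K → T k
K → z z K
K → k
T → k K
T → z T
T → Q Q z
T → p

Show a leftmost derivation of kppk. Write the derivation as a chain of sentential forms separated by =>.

S => KSK   [S → K S K]
KSK => kSK   [K → k]
kSK => kpK   [S → p]
kpK => kpTk   [K → T k]
kpTk => kppk   [T → p]

S => KSK => kSK => kpK => kpTk => kppk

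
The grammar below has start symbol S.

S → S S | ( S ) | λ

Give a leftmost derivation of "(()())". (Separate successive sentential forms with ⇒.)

S ⇒ (S)   [S → ( S )]
(S) ⇒ (SS)   [S → S S]
(SS) ⇒ ((S)S)   [S → ( S )]
((S)S) ⇒ (()S)   [S → λ]
(()S) ⇒ (()(S))   [S → ( S )]
(()(S)) ⇒ (()())   [S → λ]

S ⇒ (S) ⇒ (SS) ⇒ ((S)S) ⇒ (()S) ⇒ (()(S)) ⇒ (()())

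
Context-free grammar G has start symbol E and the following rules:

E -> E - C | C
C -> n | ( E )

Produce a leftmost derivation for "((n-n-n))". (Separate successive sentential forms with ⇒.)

E ⇒ C ⇒ (E) ⇒ (C) ⇒ ((E)) ⇒ ((E-C)) ⇒ ((E-C-C)) ⇒ ((C-C-C)) ⇒ ((n-C-C)) ⇒ ((n-n-C)) ⇒ ((n-n-n))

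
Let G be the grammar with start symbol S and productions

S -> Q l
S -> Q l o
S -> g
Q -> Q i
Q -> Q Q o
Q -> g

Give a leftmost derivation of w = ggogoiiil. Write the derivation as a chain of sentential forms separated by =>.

S => Ql   [S -> Q l]
Ql => Qil   [Q -> Q i]
Qil => Qiil   [Q -> Q i]
Qiil => Qiiil   [Q -> Q i]
Qiiil => QQoiiil   [Q -> Q Q o]
QQoiiil => QQoQoiiil   [Q -> Q Q o]
QQoQoiiil => gQoQoiiil   [Q -> g]
gQoQoiiil => ggoQoiiil   [Q -> g]
ggoQoiiil => ggogoiiil   [Q -> g]

S => Ql => Qil => Qiil => Qiiil => QQoiiil => QQoQoiiil => gQoQoiiil => ggoQoiiil => ggogoiiil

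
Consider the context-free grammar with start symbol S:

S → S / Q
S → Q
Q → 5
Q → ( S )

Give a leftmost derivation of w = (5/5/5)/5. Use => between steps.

S => S/Q => Q/Q => (S)/Q => (S/Q)/Q => (S/Q/Q)/Q => (Q/Q/Q)/Q => (5/Q/Q)/Q => (5/5/Q)/Q => (5/5/5)/Q => (5/5/5)/5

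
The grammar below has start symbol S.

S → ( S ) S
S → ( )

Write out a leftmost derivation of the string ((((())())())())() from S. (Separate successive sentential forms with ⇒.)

S ⇒ (S)S   [S → ( S ) S]
(S)S ⇒ ((S)S)S   [S → ( S ) S]
((S)S)S ⇒ (((S)S)S)S   [S → ( S ) S]
(((S)S)S)S ⇒ ((((S)S)S)S)S   [S → ( S ) S]
((((S)S)S)S)S ⇒ ((((())S)S)S)S   [S → ( )]
((((())S)S)S)S ⇒ ((((())())S)S)S   [S → ( )]
((((())())S)S)S ⇒ ((((())())())S)S   [S → ( )]
((((())())())S)S ⇒ ((((())())())())S   [S → ( )]
((((())())())())S ⇒ ((((())())())())()   [S → ( )]

S⇒(S)S⇒((S)S)S⇒(((S)S)S)S⇒((((S)S)S)S)S⇒((((())S)S)S)S⇒((((())())S)S)S⇒((((())())())S)S⇒((((())())())())S⇒((((())())())())()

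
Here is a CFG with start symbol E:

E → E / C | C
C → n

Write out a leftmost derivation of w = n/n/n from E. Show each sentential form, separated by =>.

E => E/C => E/C/C => C/C/C => n/C/C => n/n/C => n/n/n

E => E/C   [E → E / C]
E/C => E/C/C   [E → E / C]
E/C/C => C/C/C   [E → C]
C/C/C => n/C/C   [C → n]
n/C/C => n/n/C   [C → n]
n/n/C => n/n/n   [C → n]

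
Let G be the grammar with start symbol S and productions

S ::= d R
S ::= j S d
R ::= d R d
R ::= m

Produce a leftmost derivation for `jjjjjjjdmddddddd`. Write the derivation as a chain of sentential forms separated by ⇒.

S ⇒ jSd ⇒ jjSdd ⇒ jjjSddd ⇒ jjjjSdddd ⇒ jjjjjSddddd ⇒ jjjjjjSdddddd ⇒ jjjjjjjSddddddd ⇒ jjjjjjjdRddddddd ⇒ jjjjjjjdmddddddd

S ⇒ jSd   [S ::= j S d]
jSd ⇒ jjSdd   [S ::= j S d]
jjSdd ⇒ jjjSddd   [S ::= j S d]
jjjSddd ⇒ jjjjSdddd   [S ::= j S d]
jjjjSdddd ⇒ jjjjjSddddd   [S ::= j S d]
jjjjjSddddd ⇒ jjjjjjSdddddd   [S ::= j S d]
jjjjjjSdddddd ⇒ jjjjjjjSddddddd   [S ::= j S d]
jjjjjjjSddddddd ⇒ jjjjjjjdRddddddd   [S ::= d R]
jjjjjjjdRddddddd ⇒ jjjjjjjdmddddddd   [R ::= m]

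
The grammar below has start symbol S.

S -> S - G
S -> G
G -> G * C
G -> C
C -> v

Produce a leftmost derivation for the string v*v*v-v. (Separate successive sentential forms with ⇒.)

S ⇒ S-G ⇒ G-G ⇒ G*C-G ⇒ G*C*C-G ⇒ C*C*C-G ⇒ v*C*C-G ⇒ v*v*C-G ⇒ v*v*v-G ⇒ v*v*v-C ⇒ v*v*v-v

S ⇒ S-G   [S -> S - G]
S-G ⇒ G-G   [S -> G]
G-G ⇒ G*C-G   [G -> G * C]
G*C-G ⇒ G*C*C-G   [G -> G * C]
G*C*C-G ⇒ C*C*C-G   [G -> C]
C*C*C-G ⇒ v*C*C-G   [C -> v]
v*C*C-G ⇒ v*v*C-G   [C -> v]
v*v*C-G ⇒ v*v*v-G   [C -> v]
v*v*v-G ⇒ v*v*v-C   [G -> C]
v*v*v-C ⇒ v*v*v-v   [C -> v]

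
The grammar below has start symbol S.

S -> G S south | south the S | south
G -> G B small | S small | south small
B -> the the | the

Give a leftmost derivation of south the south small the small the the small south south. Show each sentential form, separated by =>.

S => G S south => G B small S south => G B small B small S south => S small B small B small S south => south the S small B small B small S south => south the south small B small B small S south => south the south small the small B small S south => south the south small the small the the small S south => south the south small the small the the small south south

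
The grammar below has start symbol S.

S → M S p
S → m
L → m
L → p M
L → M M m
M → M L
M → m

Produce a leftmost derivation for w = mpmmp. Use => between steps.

S => MSp => MLSp => mLSp => mpMSp => mpmSp => mpmmp

S => MSp   [S → M S p]
MSp => MLSp   [M → M L]
MLSp => mLSp   [M → m]
mLSp => mpMSp   [L → p M]
mpMSp => mpmSp   [M → m]
mpmSp => mpmmp   [S → m]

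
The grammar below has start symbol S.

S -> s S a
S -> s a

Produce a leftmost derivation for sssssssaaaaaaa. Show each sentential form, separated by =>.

S => sSa => ssSaa => sssSaaa => ssssSaaaa => sssssSaaaaa => ssssssSaaaaaa => sssssssaaaaaaa

S => sSa   [S -> s S a]
sSa => ssSaa   [S -> s S a]
ssSaa => sssSaaa   [S -> s S a]
sssSaaa => ssssSaaaa   [S -> s S a]
ssssSaaaa => sssssSaaaaa   [S -> s S a]
sssssSaaaaa => ssssssSaaaaaa   [S -> s S a]
ssssssSaaaaaa => sssssssaaaaaaa   [S -> s a]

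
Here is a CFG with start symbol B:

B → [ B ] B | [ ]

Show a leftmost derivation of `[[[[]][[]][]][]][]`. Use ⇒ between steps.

B ⇒ [B]B ⇒ [[B]B]B ⇒ [[[B]B]B]B ⇒ [[[[]]B]B]B ⇒ [[[[]][B]B]B]B ⇒ [[[[]][[]]B]B]B ⇒ [[[[]][[]][]]B]B ⇒ [[[[]][[]][]][]]B ⇒ [[[[]][[]][]][]][]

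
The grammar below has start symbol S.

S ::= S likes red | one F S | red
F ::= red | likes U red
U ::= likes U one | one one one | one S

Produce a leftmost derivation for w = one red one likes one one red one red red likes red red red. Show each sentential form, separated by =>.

S => one F S => one red S => one red one F S => one red one likes U red S => one red one likes one S red S => one red one likes one S likes red red S => one red one likes one one F S likes red red S => one red one likes one one red S likes red red S => one red one likes one one red one F S likes red red S => one red one likes one one red one red S likes red red S => one red one likes one one red one red red likes red red S => one red one likes one one red one red red likes red red red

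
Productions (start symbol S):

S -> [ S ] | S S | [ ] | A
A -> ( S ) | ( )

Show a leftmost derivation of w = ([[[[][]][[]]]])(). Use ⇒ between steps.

S ⇒ SS   [S -> S S]
SS ⇒ AS   [S -> A]
AS ⇒ (S)S   [A -> ( S )]
(S)S ⇒ ([S])S   [S -> [ S ]]
([S])S ⇒ ([[S]])S   [S -> [ S ]]
([[S]])S ⇒ ([[SS]])S   [S -> S S]
([[SS]])S ⇒ ([[[S]S]])S   [S -> [ S ]]
([[[S]S]])S ⇒ ([[[SS]S]])S   [S -> S S]
([[[SS]S]])S ⇒ ([[[[]S]S]])S   [S -> [ ]]
([[[[]S]S]])S ⇒ ([[[[][]]S]])S   [S -> [ ]]
([[[[][]]S]])S ⇒ ([[[[][]][S]]])S   [S -> [ S ]]
([[[[][]][S]]])S ⇒ ([[[[][]][[]]]])S   [S -> [ ]]
([[[[][]][[]]]])S ⇒ ([[[[][]][[]]]])A   [S -> A]
([[[[][]][[]]]])A ⇒ ([[[[][]][[]]]])()   [A -> ( )]

S ⇒ SS ⇒ AS ⇒ (S)S ⇒ ([S])S ⇒ ([[S]])S ⇒ ([[SS]])S ⇒ ([[[S]S]])S ⇒ ([[[SS]S]])S ⇒ ([[[[]S]S]])S ⇒ ([[[[][]]S]])S ⇒ ([[[[][]][S]]])S ⇒ ([[[[][]][[]]]])S ⇒ ([[[[][]][[]]]])A ⇒ ([[[[][]][[]]]])()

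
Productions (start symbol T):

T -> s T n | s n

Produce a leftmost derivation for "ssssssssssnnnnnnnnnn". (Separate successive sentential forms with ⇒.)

T ⇒ sTn ⇒ ssTnn ⇒ sssTnnn ⇒ ssssTnnnn ⇒ sssssTnnnnn ⇒ ssssssTnnnnnn ⇒ sssssssTnnnnnnn ⇒ ssssssssTnnnnnnnn ⇒ sssssssssTnnnnnnnnn ⇒ ssssssssssnnnnnnnnnn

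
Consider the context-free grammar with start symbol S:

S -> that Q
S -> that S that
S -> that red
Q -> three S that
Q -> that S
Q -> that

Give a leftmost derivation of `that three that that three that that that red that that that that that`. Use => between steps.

S => that Q => that three S that => that three that S that that => that three that that Q that that => that three that that three S that that that => that three that that three that S that that that that => that three that that three that that S that that that that that => that three that that three that that that red that that that that that

S => that Q   [S -> that Q]
that Q => that three S that   [Q -> three S that]
that three S that => that three that S that that   [S -> that S that]
that three that S that that => that three that that Q that that   [S -> that Q]
that three that that Q that that => that three that that three S that that that   [Q -> three S that]
that three that that three S that that that => that three that that three that S that that that that   [S -> that S that]
that three that that three that S that that that that => that three that that three that that S that that that that that   [S -> that S that]
that three that that three that that S that that that that that => that three that that three that that that red that that that that that   [S -> that red]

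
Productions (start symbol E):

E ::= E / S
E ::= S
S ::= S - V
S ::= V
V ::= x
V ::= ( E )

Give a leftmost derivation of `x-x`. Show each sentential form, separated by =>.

E => S   [E ::= S]
S => S-V   [S ::= S - V]
S-V => V-V   [S ::= V]
V-V => x-V   [V ::= x]
x-V => x-x   [V ::= x]

E=>S=>S-V=>V-V=>x-V=>x-x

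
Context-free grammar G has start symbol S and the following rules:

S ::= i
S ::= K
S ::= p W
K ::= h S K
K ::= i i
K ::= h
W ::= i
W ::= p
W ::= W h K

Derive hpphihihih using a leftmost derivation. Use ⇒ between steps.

S ⇒ K   [S ::= K]
K ⇒ hSK   [K ::= h S K]
hSK ⇒ hpWK   [S ::= p W]
hpWK ⇒ hppK   [W ::= p]
hppK ⇒ hpphSK   [K ::= h S K]
hpphSK ⇒ hpphiK   [S ::= i]
hpphiK ⇒ hpphihSK   [K ::= h S K]
hpphihSK ⇒ hpphihiK   [S ::= i]
hpphihiK ⇒ hpphihihSK   [K ::= h S K]
hpphihihSK ⇒ hpphihihiK   [S ::= i]
hpphihihiK ⇒ hpphihihih   [K ::= h]

S⇒K⇒hSK⇒hpWK⇒hppK⇒hpphSK⇒hpphiK⇒hpphihSK⇒hpphihiK⇒hpphihihSK⇒hpphihihiK⇒hpphihihih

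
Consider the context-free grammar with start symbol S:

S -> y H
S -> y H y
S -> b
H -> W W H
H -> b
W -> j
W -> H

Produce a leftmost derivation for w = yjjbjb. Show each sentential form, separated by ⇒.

S ⇒ yH   [S -> y H]
yH ⇒ yWWH   [H -> W W H]
yWWH ⇒ yHWH   [W -> H]
yHWH ⇒ yWWHWH   [H -> W W H]
yWWHWH ⇒ yjWHWH   [W -> j]
yjWHWH ⇒ yjjHWH   [W -> j]
yjjHWH ⇒ yjjbWH   [H -> b]
yjjbWH ⇒ yjjbjH   [W -> j]
yjjbjH ⇒ yjjbjb   [H -> b]

S ⇒ yH ⇒ yWWH ⇒ yHWH ⇒ yWWHWH ⇒ yjWHWH ⇒ yjjHWH ⇒ yjjbWH ⇒ yjjbjH ⇒ yjjbjb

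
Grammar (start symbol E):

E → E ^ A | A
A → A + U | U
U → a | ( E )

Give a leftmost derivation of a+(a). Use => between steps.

E => A => A+U => U+U => a+U => a+(E) => a+(A) => a+(U) => a+(a)

E => A   [E → A]
A => A+U   [A → A + U]
A+U => U+U   [A → U]
U+U => a+U   [U → a]
a+U => a+(E)   [U → ( E )]
a+(E) => a+(A)   [E → A]
a+(A) => a+(U)   [A → U]
a+(U) => a+(a)   [U → a]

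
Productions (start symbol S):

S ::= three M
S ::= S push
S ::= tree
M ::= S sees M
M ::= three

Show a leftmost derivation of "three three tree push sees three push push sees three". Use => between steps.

S => three M   [S ::= three M]
three M => three S sees M   [M ::= S sees M]
three S sees M => three S push sees M   [S ::= S push]
three S push sees M => three S push push sees M   [S ::= S push]
three S push push sees M => three three M push push sees M   [S ::= three M]
three three M push push sees M => three three S sees M push push sees M   [M ::= S sees M]
three three S sees M push push sees M => three three S push sees M push push sees M   [S ::= S push]
three three S push sees M push push sees M => three three tree push sees M push push sees M   [S ::= tree]
three three tree push sees M push push sees M => three three tree push sees three push push sees M   [M ::= three]
three three tree push sees three push push sees M => three three tree push sees three push push sees three   [M ::= three]

S => three M => three S sees M => three S push sees M => three S push push sees M => three three M push push sees M => three three S sees M push push sees M => three three S push sees M push push sees M => three three tree push sees M push push sees M => three three tree push sees three push push sees M => three three tree push sees three push push sees three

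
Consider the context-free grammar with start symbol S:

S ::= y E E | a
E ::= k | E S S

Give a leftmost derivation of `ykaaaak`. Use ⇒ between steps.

S ⇒ yEE   [S ::= y E E]
yEE ⇒ yESSE   [E ::= E S S]
yESSE ⇒ yESSSSE   [E ::= E S S]
yESSSSE ⇒ ykSSSSE   [E ::= k]
ykSSSSE ⇒ ykaSSSE   [S ::= a]
ykaSSSE ⇒ ykaaSSE   [S ::= a]
ykaaSSE ⇒ ykaaaSE   [S ::= a]
ykaaaSE ⇒ ykaaaaE   [S ::= a]
ykaaaaE ⇒ ykaaaak   [E ::= k]

S⇒yEE⇒yESSE⇒yESSSSE⇒ykSSSSE⇒ykaSSSE⇒ykaaSSE⇒ykaaaSE⇒ykaaaaE⇒ykaaaak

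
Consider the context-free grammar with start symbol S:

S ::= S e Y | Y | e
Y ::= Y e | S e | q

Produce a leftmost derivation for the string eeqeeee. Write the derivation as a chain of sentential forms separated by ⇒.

S⇒Y⇒Ye⇒See⇒SeYee⇒eeYee⇒eeYeee⇒eeYeeee⇒eeqeeee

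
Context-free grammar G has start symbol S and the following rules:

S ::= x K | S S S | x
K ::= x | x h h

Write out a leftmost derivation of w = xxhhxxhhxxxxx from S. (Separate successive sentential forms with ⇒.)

S ⇒ SSS ⇒ SSSSS ⇒ xKSSSS ⇒ xxhhSSSS ⇒ xxhhSSSSSS ⇒ xxhhxKSSSSS ⇒ xxhhxxhhSSSSS ⇒ xxhhxxhhxSSSS ⇒ xxhhxxhhxxSSS ⇒ xxhhxxhhxxxSS ⇒ xxhhxxhhxxxxS ⇒ xxhhxxhhxxxxx

S ⇒ SSS   [S ::= S S S]
SSS ⇒ SSSSS   [S ::= S S S]
SSSSS ⇒ xKSSSS   [S ::= x K]
xKSSSS ⇒ xxhhSSSS   [K ::= x h h]
xxhhSSSS ⇒ xxhhSSSSSS   [S ::= S S S]
xxhhSSSSSS ⇒ xxhhxKSSSSS   [S ::= x K]
xxhhxKSSSSS ⇒ xxhhxxhhSSSSS   [K ::= x h h]
xxhhxxhhSSSSS ⇒ xxhhxxhhxSSSS   [S ::= x]
xxhhxxhhxSSSS ⇒ xxhhxxhhxxSSS   [S ::= x]
xxhhxxhhxxSSS ⇒ xxhhxxhhxxxSS   [S ::= x]
xxhhxxhhxxxSS ⇒ xxhhxxhhxxxxS   [S ::= x]
xxhhxxhhxxxxS ⇒ xxhhxxhhxxxxx   [S ::= x]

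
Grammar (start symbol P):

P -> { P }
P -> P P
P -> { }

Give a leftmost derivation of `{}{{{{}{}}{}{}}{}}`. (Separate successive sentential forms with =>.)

P => PP => {}P => {}{P} => {}{PP} => {}{{P}P} => {}{{PP}P} => {}{{PPP}P} => {}{{{P}PP}P} => {}{{{PP}PP}P} => {}{{{{}P}PP}P} => {}{{{{}{}}PP}P} => {}{{{{}{}}{}P}P} => {}{{{{}{}}{}{}}P} => {}{{{{}{}}{}{}}{}}

P => PP   [P -> P P]
PP => {}P   [P -> { }]
{}P => {}{P}   [P -> { P }]
{}{P} => {}{PP}   [P -> P P]
{}{PP} => {}{{P}P}   [P -> { P }]
{}{{P}P} => {}{{PP}P}   [P -> P P]
{}{{PP}P} => {}{{PPP}P}   [P -> P P]
{}{{PPP}P} => {}{{{P}PP}P}   [P -> { P }]
{}{{{P}PP}P} => {}{{{PP}PP}P}   [P -> P P]
{}{{{PP}PP}P} => {}{{{{}P}PP}P}   [P -> { }]
{}{{{{}P}PP}P} => {}{{{{}{}}PP}P}   [P -> { }]
{}{{{{}{}}PP}P} => {}{{{{}{}}{}P}P}   [P -> { }]
{}{{{{}{}}{}P}P} => {}{{{{}{}}{}{}}P}   [P -> { }]
{}{{{{}{}}{}{}}P} => {}{{{{}{}}{}{}}{}}   [P -> { }]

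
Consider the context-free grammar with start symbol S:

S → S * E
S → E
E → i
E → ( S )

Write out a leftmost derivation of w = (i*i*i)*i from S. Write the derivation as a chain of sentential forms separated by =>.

S => S*E => E*E => (S)*E => (S*E)*E => (S*E*E)*E => (E*E*E)*E => (i*E*E)*E => (i*i*E)*E => (i*i*i)*E => (i*i*i)*i

S => S*E   [S → S * E]
S*E => E*E   [S → E]
E*E => (S)*E   [E → ( S )]
(S)*E => (S*E)*E   [S → S * E]
(S*E)*E => (S*E*E)*E   [S → S * E]
(S*E*E)*E => (E*E*E)*E   [S → E]
(E*E*E)*E => (i*E*E)*E   [E → i]
(i*E*E)*E => (i*i*E)*E   [E → i]
(i*i*E)*E => (i*i*i)*E   [E → i]
(i*i*i)*E => (i*i*i)*i   [E → i]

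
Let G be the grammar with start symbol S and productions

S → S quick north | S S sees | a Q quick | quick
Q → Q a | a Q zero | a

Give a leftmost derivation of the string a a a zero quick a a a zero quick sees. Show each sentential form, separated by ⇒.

S ⇒ S S sees ⇒ a Q quick S sees ⇒ a a Q zero quick S sees ⇒ a a a zero quick S sees ⇒ a a a zero quick a Q quick sees ⇒ a a a zero quick a a Q zero quick sees ⇒ a a a zero quick a a a zero quick sees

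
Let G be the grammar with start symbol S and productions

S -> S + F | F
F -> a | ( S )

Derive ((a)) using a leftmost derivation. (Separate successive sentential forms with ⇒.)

S ⇒ F ⇒ (S) ⇒ (F) ⇒ ((S)) ⇒ ((F)) ⇒ ((a))

S ⇒ F   [S -> F]
F ⇒ (S)   [F -> ( S )]
(S) ⇒ (F)   [S -> F]
(F) ⇒ ((S))   [F -> ( S )]
((S)) ⇒ ((F))   [S -> F]
((F)) ⇒ ((a))   [F -> a]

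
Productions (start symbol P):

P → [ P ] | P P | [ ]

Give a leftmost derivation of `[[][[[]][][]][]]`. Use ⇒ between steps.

P ⇒ [P] ⇒ [PP] ⇒ [PPP] ⇒ [[]PP] ⇒ [[][P]P] ⇒ [[][PP]P] ⇒ [[][[P]P]P] ⇒ [[][[[]]P]P] ⇒ [[][[[]]PP]P] ⇒ [[][[[]][]P]P] ⇒ [[][[[]][][]]P] ⇒ [[][[[]][][]][]]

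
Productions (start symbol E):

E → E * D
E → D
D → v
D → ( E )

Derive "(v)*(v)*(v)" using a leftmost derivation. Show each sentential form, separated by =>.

E => E*D   [E → E * D]
E*D => E*D*D   [E → E * D]
E*D*D => D*D*D   [E → D]
D*D*D => (E)*D*D   [D → ( E )]
(E)*D*D => (D)*D*D   [E → D]
(D)*D*D => (v)*D*D   [D → v]
(v)*D*D => (v)*(E)*D   [D → ( E )]
(v)*(E)*D => (v)*(D)*D   [E → D]
(v)*(D)*D => (v)*(v)*D   [D → v]
(v)*(v)*D => (v)*(v)*(E)   [D → ( E )]
(v)*(v)*(E) => (v)*(v)*(D)   [E → D]
(v)*(v)*(D) => (v)*(v)*(v)   [D → v]

E => E*D => E*D*D => D*D*D => (E)*D*D => (D)*D*D => (v)*D*D => (v)*(E)*D => (v)*(D)*D => (v)*(v)*D => (v)*(v)*(E) => (v)*(v)*(D) => (v)*(v)*(v)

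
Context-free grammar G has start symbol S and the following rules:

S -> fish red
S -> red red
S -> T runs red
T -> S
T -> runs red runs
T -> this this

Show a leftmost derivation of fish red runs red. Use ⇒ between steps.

S ⇒ T runs red   [S -> T runs red]
T runs red ⇒ S runs red   [T -> S]
S runs red ⇒ fish red runs red   [S -> fish red]

S ⇒ T runs red ⇒ S runs red ⇒ fish red runs red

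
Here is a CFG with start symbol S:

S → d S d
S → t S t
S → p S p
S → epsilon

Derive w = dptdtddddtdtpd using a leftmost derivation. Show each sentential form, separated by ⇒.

S ⇒ dSd   [S → d S d]
dSd ⇒ dpSpd   [S → p S p]
dpSpd ⇒ dptStpd   [S → t S t]
dptStpd ⇒ dptdSdtpd   [S → d S d]
dptdSdtpd ⇒ dptdtStdtpd   [S → t S t]
dptdtStdtpd ⇒ dptdtdSdtdtpd   [S → d S d]
dptdtdSdtdtpd ⇒ dptdtddSddtdtpd   [S → d S d]
dptdtddSddtdtpd ⇒ dptdtddddtdtpd   [S → epsilon]

S ⇒ dSd ⇒ dpSpd ⇒ dptStpd ⇒ dptdSdtpd ⇒ dptdtStdtpd ⇒ dptdtdSdtdtpd ⇒ dptdtddSddtdtpd ⇒ dptdtddddtdtpd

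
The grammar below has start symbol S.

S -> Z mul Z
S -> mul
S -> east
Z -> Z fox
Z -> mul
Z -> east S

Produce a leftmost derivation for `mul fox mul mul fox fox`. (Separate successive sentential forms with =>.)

S => Z mul Z   [S -> Z mul Z]
Z mul Z => Z fox mul Z   [Z -> Z fox]
Z fox mul Z => mul fox mul Z   [Z -> mul]
mul fox mul Z => mul fox mul Z fox   [Z -> Z fox]
mul fox mul Z fox => mul fox mul Z fox fox   [Z -> Z fox]
mul fox mul Z fox fox => mul fox mul mul fox fox   [Z -> mul]

S => Z mul Z => Z fox mul Z => mul fox mul Z => mul fox mul Z fox => mul fox mul Z fox fox => mul fox mul mul fox fox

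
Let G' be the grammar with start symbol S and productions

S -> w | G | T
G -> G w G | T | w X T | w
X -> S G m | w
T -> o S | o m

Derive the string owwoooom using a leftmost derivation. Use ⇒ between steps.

S ⇒ T ⇒ oS ⇒ oG ⇒ owXT ⇒ owwT ⇒ owwoS ⇒ owwoT ⇒ owwooS ⇒ owwooT ⇒ owwoooS ⇒ owwoooT ⇒ owwoooom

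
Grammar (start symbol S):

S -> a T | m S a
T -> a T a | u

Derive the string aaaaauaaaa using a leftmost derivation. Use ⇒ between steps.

S ⇒ aT   [S -> a T]
aT ⇒ aaTa   [T -> a T a]
aaTa ⇒ aaaTaa   [T -> a T a]
aaaTaa ⇒ aaaaTaaa   [T -> a T a]
aaaaTaaa ⇒ aaaaaTaaaa   [T -> a T a]
aaaaaTaaaa ⇒ aaaaauaaaa   [T -> u]

S⇒aT⇒aaTa⇒aaaTaa⇒aaaaTaaa⇒aaaaaTaaaa⇒aaaaauaaaa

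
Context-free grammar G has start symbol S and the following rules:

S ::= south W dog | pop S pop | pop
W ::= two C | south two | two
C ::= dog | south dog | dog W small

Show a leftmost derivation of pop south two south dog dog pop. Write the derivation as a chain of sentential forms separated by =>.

S => pop S pop   [S ::= pop S pop]
pop S pop => pop south W dog pop   [S ::= south W dog]
pop south W dog pop => pop south two C dog pop   [W ::= two C]
pop south two C dog pop => pop south two south dog dog pop   [C ::= south dog]

S => pop S pop => pop south W dog pop => pop south two C dog pop => pop south two south dog dog pop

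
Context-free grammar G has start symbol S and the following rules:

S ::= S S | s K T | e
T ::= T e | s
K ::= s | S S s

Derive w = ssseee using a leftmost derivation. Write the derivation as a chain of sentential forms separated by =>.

S => SS => SSS => SSSS => sKTSSS => ssTSSS => sssSSS => ssseSS => ssseeS => ssseee

S => SS   [S ::= S S]
SS => SSS   [S ::= S S]
SSS => SSSS   [S ::= S S]
SSSS => sKTSSS   [S ::= s K T]
sKTSSS => ssTSSS   [K ::= s]
ssTSSS => sssSSS   [T ::= s]
sssSSS => ssseSS   [S ::= e]
ssseSS => ssseeS   [S ::= e]
ssseeS => ssseee   [S ::= e]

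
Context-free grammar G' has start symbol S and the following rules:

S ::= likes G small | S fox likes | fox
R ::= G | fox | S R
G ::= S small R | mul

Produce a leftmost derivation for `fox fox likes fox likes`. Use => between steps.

S => S fox likes => S fox likes fox likes => fox fox likes fox likes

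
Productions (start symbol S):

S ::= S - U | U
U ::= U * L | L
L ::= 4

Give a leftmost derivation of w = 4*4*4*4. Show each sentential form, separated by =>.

S => U => U*L => U*L*L => U*L*L*L => L*L*L*L => 4*L*L*L => 4*4*L*L => 4*4*4*L => 4*4*4*4

S => U   [S ::= U]
U => U*L   [U ::= U * L]
U*L => U*L*L   [U ::= U * L]
U*L*L => U*L*L*L   [U ::= U * L]
U*L*L*L => L*L*L*L   [U ::= L]
L*L*L*L => 4*L*L*L   [L ::= 4]
4*L*L*L => 4*4*L*L   [L ::= 4]
4*4*L*L => 4*4*4*L   [L ::= 4]
4*4*4*L => 4*4*4*4   [L ::= 4]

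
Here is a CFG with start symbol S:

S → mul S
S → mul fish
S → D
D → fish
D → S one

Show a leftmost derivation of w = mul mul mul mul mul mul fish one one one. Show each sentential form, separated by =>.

S => D => S one => mul S one => mul D one => mul S one one => mul mul S one one => mul mul mul S one one => mul mul mul mul S one one => mul mul mul mul mul S one one => mul mul mul mul mul D one one => mul mul mul mul mul S one one one => mul mul mul mul mul mul fish one one one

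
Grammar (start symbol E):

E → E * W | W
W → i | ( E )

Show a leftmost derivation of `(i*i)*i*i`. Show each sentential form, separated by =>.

E => E*W   [E → E * W]
E*W => E*W*W   [E → E * W]
E*W*W => W*W*W   [E → W]
W*W*W => (E)*W*W   [W → ( E )]
(E)*W*W => (E*W)*W*W   [E → E * W]
(E*W)*W*W => (W*W)*W*W   [E → W]
(W*W)*W*W => (i*W)*W*W   [W → i]
(i*W)*W*W => (i*i)*W*W   [W → i]
(i*i)*W*W => (i*i)*i*W   [W → i]
(i*i)*i*W => (i*i)*i*i   [W → i]

E => E*W => E*W*W => W*W*W => (E)*W*W => (E*W)*W*W => (W*W)*W*W => (i*W)*W*W => (i*i)*W*W => (i*i)*i*W => (i*i)*i*i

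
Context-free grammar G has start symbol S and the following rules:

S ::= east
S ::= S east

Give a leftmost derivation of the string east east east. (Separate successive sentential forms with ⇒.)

S ⇒ S east ⇒ S east east ⇒ east east east

S ⇒ S east   [S ::= S east]
S east ⇒ S east east   [S ::= S east]
S east east ⇒ east east east   [S ::= east]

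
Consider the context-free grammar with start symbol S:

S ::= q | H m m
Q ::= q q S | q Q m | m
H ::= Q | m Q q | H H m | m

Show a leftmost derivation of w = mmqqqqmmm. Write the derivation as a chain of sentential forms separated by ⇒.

S ⇒ Hmm ⇒ HHmmm ⇒ QHmmm ⇒ mHmmm ⇒ mmQqmmm ⇒ mmqqSqmmm ⇒ mmqqqqmmm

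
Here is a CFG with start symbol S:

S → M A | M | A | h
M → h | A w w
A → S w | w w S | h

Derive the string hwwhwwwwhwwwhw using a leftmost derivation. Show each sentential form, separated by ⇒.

S ⇒ MA   [S → M A]
MA ⇒ hA   [M → h]
hA ⇒ hSw   [A → S w]
hSw ⇒ hAw   [S → A]
hAw ⇒ hwwSw   [A → w w S]
hwwSw ⇒ hwwMAw   [S → M A]
hwwMAw ⇒ hwwAwwAw   [M → A w w]
hwwAwwAw ⇒ hwwSwwwAw   [A → S w]
hwwSwwwAw ⇒ hwwMAwwwAw   [S → M A]
hwwMAwwwAw ⇒ hwwAwwAwwwAw   [M → A w w]
hwwAwwAwwwAw ⇒ hwwhwwAwwwAw   [A → h]
hwwhwwAwwwAw ⇒ hwwhwwwwSwwwAw   [A → w w S]
hwwhwwwwSwwwAw ⇒ hwwhwwwwhwwwAw   [S → h]
hwwhwwwwhwwwAw ⇒ hwwhwwwwhwwwhw   [A → h]

S⇒MA⇒hA⇒hSw⇒hAw⇒hwwSw⇒hwwMAw⇒hwwAwwAw⇒hwwSwwwAw⇒hwwMAwwwAw⇒hwwAwwAwwwAw⇒hwwhwwAwwwAw⇒hwwhwwwwSwwwAw⇒hwwhwwwwhwwwAw⇒hwwhwwwwhwwwhw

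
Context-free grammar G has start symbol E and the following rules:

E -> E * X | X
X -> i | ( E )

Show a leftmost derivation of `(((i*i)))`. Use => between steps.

E => X   [E -> X]
X => (E)   [X -> ( E )]
(E) => (X)   [E -> X]
(X) => ((E))   [X -> ( E )]
((E)) => ((X))   [E -> X]
((X)) => (((E)))   [X -> ( E )]
(((E))) => (((E*X)))   [E -> E * X]
(((E*X))) => (((X*X)))   [E -> X]
(((X*X))) => (((i*X)))   [X -> i]
(((i*X))) => (((i*i)))   [X -> i]

E => X => (E) => (X) => ((E)) => ((X)) => (((E))) => (((E*X))) => (((X*X))) => (((i*X))) => (((i*i)))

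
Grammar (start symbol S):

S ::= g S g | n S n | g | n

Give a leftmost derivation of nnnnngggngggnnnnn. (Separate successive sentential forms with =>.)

S => nSn => nnSnn => nnnSnnn => nnnnSnnnn => nnnnnSnnnnn => nnnnngSgnnnnn => nnnnnggSggnnnnn => nnnnngggSgggnnnnn => nnnnngggngggnnnnn

S => nSn   [S ::= n S n]
nSn => nnSnn   [S ::= n S n]
nnSnn => nnnSnnn   [S ::= n S n]
nnnSnnn => nnnnSnnnn   [S ::= n S n]
nnnnSnnnn => nnnnnSnnnnn   [S ::= n S n]
nnnnnSnnnnn => nnnnngSgnnnnn   [S ::= g S g]
nnnnngSgnnnnn => nnnnnggSggnnnnn   [S ::= g S g]
nnnnnggSggnnnnn => nnnnngggSgggnnnnn   [S ::= g S g]
nnnnngggSgggnnnnn => nnnnngggngggnnnnn   [S ::= n]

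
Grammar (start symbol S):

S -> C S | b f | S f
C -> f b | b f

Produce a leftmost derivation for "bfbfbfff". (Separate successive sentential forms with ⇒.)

S ⇒ CS ⇒ bfS ⇒ bfCS ⇒ bfbfS ⇒ bfbfSf ⇒ bfbfSff ⇒ bfbfbfff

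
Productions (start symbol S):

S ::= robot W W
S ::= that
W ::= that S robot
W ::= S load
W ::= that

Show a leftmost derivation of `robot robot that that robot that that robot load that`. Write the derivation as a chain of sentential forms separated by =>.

S => robot W W => robot S load W => robot robot W W load W => robot robot that S robot W load W => robot robot that that robot W load W => robot robot that that robot that S robot load W => robot robot that that robot that that robot load W => robot robot that that robot that that robot load that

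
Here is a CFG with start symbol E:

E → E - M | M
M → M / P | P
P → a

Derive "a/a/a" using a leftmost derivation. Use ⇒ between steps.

E ⇒ M ⇒ M/P ⇒ M/P/P ⇒ P/P/P ⇒ a/P/P ⇒ a/a/P ⇒ a/a/a

E ⇒ M   [E → M]
M ⇒ M/P   [M → M / P]
M/P ⇒ M/P/P   [M → M / P]
M/P/P ⇒ P/P/P   [M → P]
P/P/P ⇒ a/P/P   [P → a]
a/P/P ⇒ a/a/P   [P → a]
a/a/P ⇒ a/a/a   [P → a]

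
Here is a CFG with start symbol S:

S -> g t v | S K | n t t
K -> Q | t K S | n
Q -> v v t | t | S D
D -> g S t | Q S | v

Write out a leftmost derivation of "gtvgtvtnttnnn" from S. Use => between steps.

S => SK => SKK => SKKK => gtvKKK => gtvQKK => gtvSDKK => gtvgtvDKK => gtvgtvQSKK => gtvgtvtSKK => gtvgtvtSKKK => gtvgtvtnttKKK => gtvgtvtnttnKK => gtvgtvtnttnnK => gtvgtvtnttnnn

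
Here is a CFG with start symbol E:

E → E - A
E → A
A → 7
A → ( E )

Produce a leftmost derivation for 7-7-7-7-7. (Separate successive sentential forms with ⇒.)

E ⇒ E-A ⇒ E-A-A ⇒ E-A-A-A ⇒ E-A-A-A-A ⇒ A-A-A-A-A ⇒ 7-A-A-A-A ⇒ 7-7-A-A-A ⇒ 7-7-7-A-A ⇒ 7-7-7-7-A ⇒ 7-7-7-7-7

E ⇒ E-A   [E → E - A]
E-A ⇒ E-A-A   [E → E - A]
E-A-A ⇒ E-A-A-A   [E → E - A]
E-A-A-A ⇒ E-A-A-A-A   [E → E - A]
E-A-A-A-A ⇒ A-A-A-A-A   [E → A]
A-A-A-A-A ⇒ 7-A-A-A-A   [A → 7]
7-A-A-A-A ⇒ 7-7-A-A-A   [A → 7]
7-7-A-A-A ⇒ 7-7-7-A-A   [A → 7]
7-7-7-A-A ⇒ 7-7-7-7-A   [A → 7]
7-7-7-7-A ⇒ 7-7-7-7-7   [A → 7]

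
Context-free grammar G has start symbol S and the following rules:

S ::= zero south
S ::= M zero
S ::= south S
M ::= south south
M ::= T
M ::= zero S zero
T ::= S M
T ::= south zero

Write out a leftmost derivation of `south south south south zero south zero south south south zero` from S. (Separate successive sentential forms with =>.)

S => south S   [S ::= south S]
south S => south south S   [S ::= south S]
south south S => south south south S   [S ::= south S]
south south south S => south south south M zero   [S ::= M zero]
south south south M zero => south south south T zero   [M ::= T]
south south south T zero => south south south S M zero   [T ::= S M]
south south south S M zero => south south south south S M zero   [S ::= south S]
south south south south S M zero => south south south south zero south M zero   [S ::= zero south]
south south south south zero south M zero => south south south south zero south T zero   [M ::= T]
south south south south zero south T zero => south south south south zero south S M zero   [T ::= S M]
south south south south zero south S M zero => south south south south zero south zero south M zero   [S ::= zero south]
south south south south zero south zero south M zero => south south south south zero south zero south south south zero   [M ::= south south]

S => south S => south south S => south south south S => south south south M zero => south south south T zero => south south south S M zero => south south south south S M zero => south south south south zero south M zero => south south south south zero south T zero => south south south south zero south S M zero => south south south south zero south zero south M zero => south south south south zero south zero south south south zero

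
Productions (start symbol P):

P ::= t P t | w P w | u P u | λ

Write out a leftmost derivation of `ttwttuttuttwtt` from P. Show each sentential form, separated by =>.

P => tPt   [P ::= t P t]
tPt => ttPtt   [P ::= t P t]
ttPtt => ttwPwtt   [P ::= w P w]
ttwPwtt => ttwtPtwtt   [P ::= t P t]
ttwtPtwtt => ttwttPttwtt   [P ::= t P t]
ttwttPttwtt => ttwttuPuttwtt   [P ::= u P u]
ttwttuPuttwtt => ttwttutPtuttwtt   [P ::= t P t]
ttwttutPtuttwtt => ttwttuttuttwtt   [P ::= λ]

P => tPt => ttPtt => ttwPwtt => ttwtPtwtt => ttwttPttwtt => ttwttuPuttwtt => ttwttutPtuttwtt => ttwttuttuttwtt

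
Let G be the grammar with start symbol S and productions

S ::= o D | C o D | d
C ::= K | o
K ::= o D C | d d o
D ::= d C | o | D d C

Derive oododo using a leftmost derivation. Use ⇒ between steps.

S ⇒ CoD ⇒ ooD ⇒ ooDdC ⇒ oodCdC ⇒ oododC ⇒ oododo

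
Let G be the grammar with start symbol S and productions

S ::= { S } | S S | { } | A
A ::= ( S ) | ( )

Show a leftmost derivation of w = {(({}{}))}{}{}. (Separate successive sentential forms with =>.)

S => SS => SSS => {S}SS => {A}SS => {(S)}SS => {(A)}SS => {((S))}SS => {((SS))}SS => {(({}S))}SS => {(({}{}))}SS => {(({}{}))}{}S => {(({}{}))}{}{}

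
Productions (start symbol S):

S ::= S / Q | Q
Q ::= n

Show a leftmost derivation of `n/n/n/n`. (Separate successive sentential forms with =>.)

S=>S/Q=>S/Q/Q=>S/Q/Q/Q=>Q/Q/Q/Q=>n/Q/Q/Q=>n/n/Q/Q=>n/n/n/Q=>n/n/n/n

S => S/Q   [S ::= S / Q]
S/Q => S/Q/Q   [S ::= S / Q]
S/Q/Q => S/Q/Q/Q   [S ::= S / Q]
S/Q/Q/Q => Q/Q/Q/Q   [S ::= Q]
Q/Q/Q/Q => n/Q/Q/Q   [Q ::= n]
n/Q/Q/Q => n/n/Q/Q   [Q ::= n]
n/n/Q/Q => n/n/n/Q   [Q ::= n]
n/n/n/Q => n/n/n/n   [Q ::= n]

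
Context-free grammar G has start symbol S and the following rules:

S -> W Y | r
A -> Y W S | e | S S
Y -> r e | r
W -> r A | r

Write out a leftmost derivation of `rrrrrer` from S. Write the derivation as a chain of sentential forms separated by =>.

S=>WY=>rAY=>rYWSY=>rrWSY=>rrrSY=>rrrWYY=>rrrrYY=>rrrrreY=>rrrrrer

S => WY   [S -> W Y]
WY => rAY   [W -> r A]
rAY => rYWSY   [A -> Y W S]
rYWSY => rrWSY   [Y -> r]
rrWSY => rrrSY   [W -> r]
rrrSY => rrrWYY   [S -> W Y]
rrrWYY => rrrrYY   [W -> r]
rrrrYY => rrrrreY   [Y -> r e]
rrrrreY => rrrrrer   [Y -> r]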